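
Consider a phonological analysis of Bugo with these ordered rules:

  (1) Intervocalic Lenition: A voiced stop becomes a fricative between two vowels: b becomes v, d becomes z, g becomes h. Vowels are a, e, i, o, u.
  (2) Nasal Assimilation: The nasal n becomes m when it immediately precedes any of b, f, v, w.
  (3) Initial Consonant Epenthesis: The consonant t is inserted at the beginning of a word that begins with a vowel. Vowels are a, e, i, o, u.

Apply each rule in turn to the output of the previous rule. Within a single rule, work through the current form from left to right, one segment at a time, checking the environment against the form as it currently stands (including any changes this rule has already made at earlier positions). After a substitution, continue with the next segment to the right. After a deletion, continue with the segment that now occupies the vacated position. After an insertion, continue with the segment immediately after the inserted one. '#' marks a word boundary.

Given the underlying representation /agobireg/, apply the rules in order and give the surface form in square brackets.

(1) Intervocalic Lenition: [agobireg] → [ahovireg]
(2) Nasal Assimilation: no change — [ahovireg]
(3) Initial Consonant Epenthesis: [ahovireg] → [tahovireg]

[tahovireg]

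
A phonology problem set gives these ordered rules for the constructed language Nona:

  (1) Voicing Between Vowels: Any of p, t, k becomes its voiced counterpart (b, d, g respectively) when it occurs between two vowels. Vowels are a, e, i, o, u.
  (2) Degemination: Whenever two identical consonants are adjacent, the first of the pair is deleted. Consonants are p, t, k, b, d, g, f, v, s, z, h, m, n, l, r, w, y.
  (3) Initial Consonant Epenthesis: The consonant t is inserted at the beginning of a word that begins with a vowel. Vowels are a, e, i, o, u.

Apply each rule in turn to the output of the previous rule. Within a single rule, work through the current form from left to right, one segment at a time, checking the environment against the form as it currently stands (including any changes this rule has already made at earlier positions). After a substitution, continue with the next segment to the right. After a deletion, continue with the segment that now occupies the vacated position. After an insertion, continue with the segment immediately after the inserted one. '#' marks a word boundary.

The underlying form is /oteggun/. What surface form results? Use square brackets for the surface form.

(1) Voicing Between Vowels: [oteggun] → [odeggun]
(2) Degemination: [odeggun] → [odegun]
(3) Initial Consonant Epenthesis: [odegun] → [todegun]

[todegun]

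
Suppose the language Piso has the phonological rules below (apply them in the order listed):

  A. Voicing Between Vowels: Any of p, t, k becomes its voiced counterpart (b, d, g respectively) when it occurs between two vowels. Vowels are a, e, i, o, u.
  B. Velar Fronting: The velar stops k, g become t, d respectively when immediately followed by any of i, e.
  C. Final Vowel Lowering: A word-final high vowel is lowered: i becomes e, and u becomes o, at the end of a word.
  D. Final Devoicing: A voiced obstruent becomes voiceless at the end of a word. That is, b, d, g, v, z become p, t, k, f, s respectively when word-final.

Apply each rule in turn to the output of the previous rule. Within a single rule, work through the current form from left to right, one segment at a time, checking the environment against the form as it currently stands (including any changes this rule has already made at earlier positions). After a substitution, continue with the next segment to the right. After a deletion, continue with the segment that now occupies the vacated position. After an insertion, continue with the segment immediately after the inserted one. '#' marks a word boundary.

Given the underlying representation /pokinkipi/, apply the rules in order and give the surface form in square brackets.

[podintibe]

A Voicing Between Vowels: [pokinkipi] → [poginkibi]
B Velar Fronting: [poginkibi] → [podintibi]
C Final Vowel Lowering: [podintibi] → [podintibe]
D Final Devoicing: no change — [podintibe]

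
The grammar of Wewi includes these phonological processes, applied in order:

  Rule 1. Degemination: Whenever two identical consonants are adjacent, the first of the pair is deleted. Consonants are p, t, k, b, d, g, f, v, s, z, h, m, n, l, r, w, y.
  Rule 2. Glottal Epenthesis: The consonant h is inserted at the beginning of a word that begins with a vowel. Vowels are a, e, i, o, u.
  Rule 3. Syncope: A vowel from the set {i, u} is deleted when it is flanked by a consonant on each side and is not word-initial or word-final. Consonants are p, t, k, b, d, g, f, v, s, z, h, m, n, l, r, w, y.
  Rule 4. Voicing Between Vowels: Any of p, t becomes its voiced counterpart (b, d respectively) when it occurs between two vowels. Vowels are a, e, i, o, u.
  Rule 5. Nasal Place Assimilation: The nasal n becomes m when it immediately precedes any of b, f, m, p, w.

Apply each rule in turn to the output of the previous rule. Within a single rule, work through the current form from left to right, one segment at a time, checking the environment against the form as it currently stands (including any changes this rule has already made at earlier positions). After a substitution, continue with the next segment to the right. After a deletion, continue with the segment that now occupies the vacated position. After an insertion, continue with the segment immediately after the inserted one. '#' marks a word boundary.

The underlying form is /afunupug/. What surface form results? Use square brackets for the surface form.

[hafmpg]

Rule 1 Degemination: no change — [afunupug]
Rule 2 Glottal Epenthesis: [afunupug] → [hafunupug]
Rule 3 Syncope: [hafunupug] → [hafnpg]
Rule 4 Voicing Between Vowels: no change — [hafnpg]
Rule 5 Nasal Place Assimilation: [hafnpg] → [hafmpg]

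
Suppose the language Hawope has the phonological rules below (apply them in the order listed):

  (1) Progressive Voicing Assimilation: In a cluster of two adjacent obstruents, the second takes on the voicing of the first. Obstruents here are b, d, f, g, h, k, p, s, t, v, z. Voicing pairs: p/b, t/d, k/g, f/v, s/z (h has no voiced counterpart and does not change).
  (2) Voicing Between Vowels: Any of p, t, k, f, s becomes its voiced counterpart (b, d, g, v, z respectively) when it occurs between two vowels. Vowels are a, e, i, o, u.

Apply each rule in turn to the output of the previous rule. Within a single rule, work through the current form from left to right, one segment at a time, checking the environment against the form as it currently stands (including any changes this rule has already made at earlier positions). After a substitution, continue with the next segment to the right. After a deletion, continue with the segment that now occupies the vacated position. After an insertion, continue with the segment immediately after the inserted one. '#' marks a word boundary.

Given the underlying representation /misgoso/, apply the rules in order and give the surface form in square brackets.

(1) Progressive Voicing Assimilation: [misgoso] → [miskoso]
(2) Voicing Between Vowels: [miskoso] → [miskozo]

[miskozo]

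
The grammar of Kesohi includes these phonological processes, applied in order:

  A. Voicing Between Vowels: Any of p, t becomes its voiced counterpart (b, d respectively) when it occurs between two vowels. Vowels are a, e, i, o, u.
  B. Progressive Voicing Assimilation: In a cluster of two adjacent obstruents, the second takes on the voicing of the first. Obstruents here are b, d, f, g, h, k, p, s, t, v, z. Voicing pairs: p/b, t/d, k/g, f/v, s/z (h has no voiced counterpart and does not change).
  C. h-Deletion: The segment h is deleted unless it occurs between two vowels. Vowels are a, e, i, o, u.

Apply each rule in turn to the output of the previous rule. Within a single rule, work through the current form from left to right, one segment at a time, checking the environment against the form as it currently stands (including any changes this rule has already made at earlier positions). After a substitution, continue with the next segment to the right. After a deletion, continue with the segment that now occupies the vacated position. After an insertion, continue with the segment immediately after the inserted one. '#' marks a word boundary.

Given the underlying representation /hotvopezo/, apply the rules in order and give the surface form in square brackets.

A Voicing Between Vowels: [hotvopezo] → [hotvobezo]
B Progressive Voicing Assimilation: [hotvobezo] → [hotfobezo]
C h-Deletion: [hotfobezo] → [otfobezo]

[otfobezo]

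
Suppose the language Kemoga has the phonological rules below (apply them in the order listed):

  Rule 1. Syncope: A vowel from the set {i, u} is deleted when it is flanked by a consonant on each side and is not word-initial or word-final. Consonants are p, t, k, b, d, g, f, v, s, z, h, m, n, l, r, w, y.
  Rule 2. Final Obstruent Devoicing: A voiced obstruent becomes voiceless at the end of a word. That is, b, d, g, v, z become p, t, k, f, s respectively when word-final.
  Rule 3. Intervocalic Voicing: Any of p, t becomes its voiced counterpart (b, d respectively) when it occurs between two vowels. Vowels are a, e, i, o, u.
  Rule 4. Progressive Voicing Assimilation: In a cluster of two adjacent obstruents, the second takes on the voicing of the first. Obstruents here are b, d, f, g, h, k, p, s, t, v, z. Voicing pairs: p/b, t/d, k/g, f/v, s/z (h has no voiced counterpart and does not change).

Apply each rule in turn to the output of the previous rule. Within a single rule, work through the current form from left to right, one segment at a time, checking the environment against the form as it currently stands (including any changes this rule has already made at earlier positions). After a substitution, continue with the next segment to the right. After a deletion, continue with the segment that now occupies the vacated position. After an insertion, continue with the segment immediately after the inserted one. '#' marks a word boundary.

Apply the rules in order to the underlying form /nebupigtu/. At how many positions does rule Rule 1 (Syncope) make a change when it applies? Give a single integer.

2

Rule 1 Syncope: [nebupigtu] → [nebpgtu]
Rule 2 Final Obstruent Devoicing: no change — [nebpgtu]
Rule 3 Intervocalic Voicing: no change — [nebpgtu]
Rule 4 Progressive Voicing Assimilation: [nebpgtu] → [nebbgdu]
Rule Rule 1 changed 2 position(s).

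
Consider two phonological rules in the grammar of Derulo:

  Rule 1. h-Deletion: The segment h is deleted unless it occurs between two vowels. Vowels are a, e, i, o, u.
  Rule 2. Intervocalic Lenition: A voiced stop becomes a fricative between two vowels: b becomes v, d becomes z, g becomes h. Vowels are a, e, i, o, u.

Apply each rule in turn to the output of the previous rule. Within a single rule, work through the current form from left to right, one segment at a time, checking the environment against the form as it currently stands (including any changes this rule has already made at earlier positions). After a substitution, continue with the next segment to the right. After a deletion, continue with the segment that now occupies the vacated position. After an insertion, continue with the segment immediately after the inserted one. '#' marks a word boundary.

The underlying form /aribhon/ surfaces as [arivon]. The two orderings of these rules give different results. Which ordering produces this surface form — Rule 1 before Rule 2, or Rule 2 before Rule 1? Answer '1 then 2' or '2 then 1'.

Order 1 then 2:
  1 h-Deletion: [aribhon] → [aribon]
  2 Intervocalic Lenition: [aribon] → [arivon]
  result: [arivon]
Order 2 then 1:
  2 Intervocalic Lenition: no change — [aribhon]
  1 h-Deletion: [aribhon] → [aribon]
  result: [aribon]

1 then 2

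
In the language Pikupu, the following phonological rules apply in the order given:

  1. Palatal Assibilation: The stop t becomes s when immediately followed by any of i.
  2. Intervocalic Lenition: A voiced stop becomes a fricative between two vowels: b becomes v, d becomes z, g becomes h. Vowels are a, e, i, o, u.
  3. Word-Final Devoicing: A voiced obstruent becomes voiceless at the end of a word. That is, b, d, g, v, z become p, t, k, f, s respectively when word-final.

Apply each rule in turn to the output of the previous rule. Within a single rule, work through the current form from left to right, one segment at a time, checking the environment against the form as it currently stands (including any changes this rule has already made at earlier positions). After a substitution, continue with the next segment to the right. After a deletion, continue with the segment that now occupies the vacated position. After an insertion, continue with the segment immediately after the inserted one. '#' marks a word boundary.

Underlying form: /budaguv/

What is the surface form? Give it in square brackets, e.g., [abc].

[buzahuf]

1 Palatal Assibilation: no change — [budaguv]
2 Intervocalic Lenition: [budaguv] → [buzahuv]
3 Word-Final Devoicing: [buzahuv] → [buzahuf]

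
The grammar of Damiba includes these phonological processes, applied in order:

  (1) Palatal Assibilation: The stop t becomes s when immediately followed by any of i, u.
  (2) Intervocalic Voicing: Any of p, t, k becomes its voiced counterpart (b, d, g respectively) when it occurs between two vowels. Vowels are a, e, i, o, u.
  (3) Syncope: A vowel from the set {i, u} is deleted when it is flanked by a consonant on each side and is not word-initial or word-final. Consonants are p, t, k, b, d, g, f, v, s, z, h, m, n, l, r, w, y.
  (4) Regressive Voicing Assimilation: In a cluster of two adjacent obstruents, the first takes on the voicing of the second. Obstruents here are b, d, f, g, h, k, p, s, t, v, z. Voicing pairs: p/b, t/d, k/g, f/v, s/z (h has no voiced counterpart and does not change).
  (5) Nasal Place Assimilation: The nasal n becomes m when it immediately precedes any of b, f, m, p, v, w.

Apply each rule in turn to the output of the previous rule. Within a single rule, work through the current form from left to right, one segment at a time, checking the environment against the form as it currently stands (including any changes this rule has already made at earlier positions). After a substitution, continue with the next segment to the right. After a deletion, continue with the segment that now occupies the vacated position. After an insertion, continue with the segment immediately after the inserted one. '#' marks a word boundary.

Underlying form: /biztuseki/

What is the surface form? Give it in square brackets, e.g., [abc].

(1) Palatal Assibilation: [biztuseki] → [bizsuseki]
(2) Intervocalic Voicing: [bizsuseki] → [bizsusegi]
(3) Syncope: [bizsusegi] → [bzssegi]
(4) Regressive Voicing Assimilation: [bzssegi] → [bsssegi]
(5) Nasal Place Assimilation: no change — [bsssegi]

[bsssegi]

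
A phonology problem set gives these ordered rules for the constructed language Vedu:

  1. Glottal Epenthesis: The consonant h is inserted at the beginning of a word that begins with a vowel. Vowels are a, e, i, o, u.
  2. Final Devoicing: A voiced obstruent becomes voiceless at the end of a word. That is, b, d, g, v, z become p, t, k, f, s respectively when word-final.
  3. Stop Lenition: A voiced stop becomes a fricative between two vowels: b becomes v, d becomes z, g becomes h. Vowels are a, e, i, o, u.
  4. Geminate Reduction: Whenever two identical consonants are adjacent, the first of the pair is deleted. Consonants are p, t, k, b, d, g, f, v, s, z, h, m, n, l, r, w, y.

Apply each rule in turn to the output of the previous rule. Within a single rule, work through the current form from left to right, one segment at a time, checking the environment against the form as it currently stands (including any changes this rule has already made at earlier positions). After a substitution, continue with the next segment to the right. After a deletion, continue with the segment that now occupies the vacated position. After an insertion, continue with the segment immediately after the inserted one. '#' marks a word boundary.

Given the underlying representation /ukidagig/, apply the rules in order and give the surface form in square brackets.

[hukizahik]

1 Glottal Epenthesis: [ukidagig] → [hukidagig]
2 Final Devoicing: [hukidagig] → [hukidagik]
3 Stop Lenition: [hukidagik] → [hukizahik]
4 Geminate Reduction: no change — [hukizahik]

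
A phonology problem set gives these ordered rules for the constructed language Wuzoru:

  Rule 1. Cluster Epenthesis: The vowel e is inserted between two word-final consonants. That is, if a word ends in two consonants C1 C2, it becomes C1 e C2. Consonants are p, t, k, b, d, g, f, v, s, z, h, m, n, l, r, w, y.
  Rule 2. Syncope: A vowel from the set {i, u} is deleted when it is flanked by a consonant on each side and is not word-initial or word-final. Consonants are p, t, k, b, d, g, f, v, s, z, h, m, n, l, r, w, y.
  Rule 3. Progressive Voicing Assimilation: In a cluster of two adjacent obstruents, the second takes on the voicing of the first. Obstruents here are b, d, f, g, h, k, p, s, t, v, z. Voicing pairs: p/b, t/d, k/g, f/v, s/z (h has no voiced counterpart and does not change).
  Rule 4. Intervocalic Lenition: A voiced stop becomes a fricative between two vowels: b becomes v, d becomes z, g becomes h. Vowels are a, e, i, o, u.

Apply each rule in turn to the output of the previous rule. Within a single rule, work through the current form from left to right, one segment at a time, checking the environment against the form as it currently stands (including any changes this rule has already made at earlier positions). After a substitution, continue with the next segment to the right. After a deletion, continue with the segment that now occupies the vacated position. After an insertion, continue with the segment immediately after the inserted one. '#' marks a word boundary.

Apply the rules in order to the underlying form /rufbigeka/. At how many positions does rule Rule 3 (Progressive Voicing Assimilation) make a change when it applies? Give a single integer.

Rule 1 Cluster Epenthesis: no change — [rufbigeka]
Rule 2 Syncope: [rufbigeka] → [rfbgeka]
Rule 3 Progressive Voicing Assimilation: [rfbgeka] → [rfpkeka]
Rule 4 Intervocalic Lenition: no change — [rfpkeka]
Rule Rule 3 changed 2 position(s).

2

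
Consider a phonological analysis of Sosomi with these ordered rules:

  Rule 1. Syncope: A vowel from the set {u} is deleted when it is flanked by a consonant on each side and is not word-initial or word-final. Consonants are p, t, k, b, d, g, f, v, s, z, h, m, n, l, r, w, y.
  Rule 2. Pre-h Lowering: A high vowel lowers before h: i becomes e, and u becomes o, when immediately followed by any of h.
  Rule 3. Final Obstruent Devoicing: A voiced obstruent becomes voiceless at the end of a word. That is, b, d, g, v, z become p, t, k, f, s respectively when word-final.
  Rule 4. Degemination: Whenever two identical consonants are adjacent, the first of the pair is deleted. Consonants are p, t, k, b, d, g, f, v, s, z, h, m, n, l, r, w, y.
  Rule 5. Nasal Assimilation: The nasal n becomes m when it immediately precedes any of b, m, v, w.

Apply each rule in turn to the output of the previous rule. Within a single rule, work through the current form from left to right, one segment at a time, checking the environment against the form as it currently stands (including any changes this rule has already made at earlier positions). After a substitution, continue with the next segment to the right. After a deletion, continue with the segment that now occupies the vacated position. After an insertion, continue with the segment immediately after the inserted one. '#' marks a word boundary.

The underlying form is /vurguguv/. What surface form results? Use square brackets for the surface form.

Rule 1 Syncope: [vurguguv] → [vrggv]
Rule 2 Pre-h Lowering: no change — [vrggv]
Rule 3 Final Obstruent Devoicing: [vrggv] → [vrggf]
Rule 4 Degemination: [vrggf] → [vrgf]
Rule 5 Nasal Assimilation: no change — [vrgf]

[vrgf]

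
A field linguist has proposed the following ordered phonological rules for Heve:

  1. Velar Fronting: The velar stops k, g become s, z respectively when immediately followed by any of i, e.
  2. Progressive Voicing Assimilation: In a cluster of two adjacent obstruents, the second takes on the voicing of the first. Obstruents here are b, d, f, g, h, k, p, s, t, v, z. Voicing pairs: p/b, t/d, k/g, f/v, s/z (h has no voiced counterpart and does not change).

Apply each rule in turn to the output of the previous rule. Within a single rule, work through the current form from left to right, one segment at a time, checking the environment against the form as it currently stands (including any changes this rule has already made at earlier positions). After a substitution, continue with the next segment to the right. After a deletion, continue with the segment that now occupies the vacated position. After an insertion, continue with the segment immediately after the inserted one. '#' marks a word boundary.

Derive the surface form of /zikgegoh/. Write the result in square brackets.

[ziksegoh]

1 Velar Fronting: [zikgegoh] → [zikzegoh]
2 Progressive Voicing Assimilation: [zikzegoh] → [ziksegoh]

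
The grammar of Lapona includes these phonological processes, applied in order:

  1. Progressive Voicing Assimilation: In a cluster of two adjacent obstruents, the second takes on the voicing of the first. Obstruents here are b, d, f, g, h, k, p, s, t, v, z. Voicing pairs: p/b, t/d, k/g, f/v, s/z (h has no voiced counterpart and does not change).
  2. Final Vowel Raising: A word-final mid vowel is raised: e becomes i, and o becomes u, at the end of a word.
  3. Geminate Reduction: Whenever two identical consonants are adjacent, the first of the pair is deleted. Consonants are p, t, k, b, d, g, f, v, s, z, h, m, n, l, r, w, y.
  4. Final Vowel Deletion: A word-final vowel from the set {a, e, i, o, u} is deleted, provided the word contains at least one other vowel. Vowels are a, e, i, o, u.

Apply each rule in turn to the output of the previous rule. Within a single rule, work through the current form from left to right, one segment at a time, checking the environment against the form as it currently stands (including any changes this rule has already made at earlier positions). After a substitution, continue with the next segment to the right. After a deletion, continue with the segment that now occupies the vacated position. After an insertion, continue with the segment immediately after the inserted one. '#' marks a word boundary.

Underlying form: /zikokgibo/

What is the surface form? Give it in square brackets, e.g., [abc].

[zikokib]

1 Progressive Voicing Assimilation: [zikokgibo] → [zikokkibo]
2 Final Vowel Raising: [zikokkibo] → [zikokkibu]
3 Geminate Reduction: [zikokkibu] → [zikokibu]
4 Final Vowel Deletion: [zikokibu] → [zikokib]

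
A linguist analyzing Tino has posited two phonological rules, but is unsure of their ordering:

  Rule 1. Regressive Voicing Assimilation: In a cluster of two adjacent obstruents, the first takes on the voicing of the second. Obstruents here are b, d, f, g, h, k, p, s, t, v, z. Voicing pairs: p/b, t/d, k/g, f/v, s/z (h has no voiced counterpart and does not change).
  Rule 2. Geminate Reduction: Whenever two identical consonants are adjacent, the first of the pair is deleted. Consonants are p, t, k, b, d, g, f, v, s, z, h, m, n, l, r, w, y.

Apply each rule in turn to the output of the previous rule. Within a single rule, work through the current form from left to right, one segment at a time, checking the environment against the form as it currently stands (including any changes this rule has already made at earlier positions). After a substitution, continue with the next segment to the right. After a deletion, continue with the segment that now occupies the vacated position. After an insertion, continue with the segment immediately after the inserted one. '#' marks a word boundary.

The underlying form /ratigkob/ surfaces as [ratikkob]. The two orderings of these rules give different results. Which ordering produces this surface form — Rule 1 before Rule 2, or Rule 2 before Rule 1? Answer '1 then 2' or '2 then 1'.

Order 1 then 2:
  1 Regressive Voicing Assimilation: [ratigkob] → [ratikkob]
  2 Geminate Reduction: [ratikkob] → [ratikob]
  result: [ratikob]
Order 2 then 1:
  2 Geminate Reduction: no change — [ratigkob]
  1 Regressive Voicing Assimilation: [ratigkob] → [ratikkob]
  result: [ratikkob]

2 then 1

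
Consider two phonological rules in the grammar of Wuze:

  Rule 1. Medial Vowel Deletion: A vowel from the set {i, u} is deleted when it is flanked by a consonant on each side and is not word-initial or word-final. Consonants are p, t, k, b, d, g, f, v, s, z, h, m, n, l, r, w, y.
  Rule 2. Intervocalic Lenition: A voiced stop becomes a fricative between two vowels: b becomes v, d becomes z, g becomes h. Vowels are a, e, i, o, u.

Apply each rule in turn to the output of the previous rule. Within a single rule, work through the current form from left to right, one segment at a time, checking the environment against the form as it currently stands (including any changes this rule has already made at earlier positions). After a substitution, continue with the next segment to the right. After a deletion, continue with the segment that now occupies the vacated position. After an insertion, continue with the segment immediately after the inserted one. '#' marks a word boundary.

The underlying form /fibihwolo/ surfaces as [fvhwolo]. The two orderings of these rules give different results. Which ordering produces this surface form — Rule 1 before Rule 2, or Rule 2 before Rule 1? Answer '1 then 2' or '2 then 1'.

2 then 1

Order 1 then 2:
  1 Medial Vowel Deletion: [fibihwolo] → [fbhwolo]
  2 Intervocalic Lenition: no change — [fbhwolo]
  result: [fbhwolo]
Order 2 then 1:
  2 Intervocalic Lenition: [fibihwolo] → [fivihwolo]
  1 Medial Vowel Deletion: [fivihwolo] → [fvhwolo]
  result: [fvhwolo]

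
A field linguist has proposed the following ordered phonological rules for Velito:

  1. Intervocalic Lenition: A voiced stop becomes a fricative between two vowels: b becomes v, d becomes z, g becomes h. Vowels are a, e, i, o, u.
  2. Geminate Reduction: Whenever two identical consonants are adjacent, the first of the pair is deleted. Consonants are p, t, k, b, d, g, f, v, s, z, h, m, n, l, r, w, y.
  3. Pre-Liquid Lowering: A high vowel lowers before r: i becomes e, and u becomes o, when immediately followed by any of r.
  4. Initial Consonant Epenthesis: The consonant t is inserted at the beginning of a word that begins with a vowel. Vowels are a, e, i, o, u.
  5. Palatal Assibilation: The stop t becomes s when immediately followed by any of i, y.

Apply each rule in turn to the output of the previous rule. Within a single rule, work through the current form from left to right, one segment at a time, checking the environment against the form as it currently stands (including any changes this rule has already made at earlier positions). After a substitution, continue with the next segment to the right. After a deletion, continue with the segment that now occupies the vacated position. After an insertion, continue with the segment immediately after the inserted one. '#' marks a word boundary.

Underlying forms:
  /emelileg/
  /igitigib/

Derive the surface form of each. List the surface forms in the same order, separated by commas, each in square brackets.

/emelileg/:
  1 Intervocalic Lenition: no change — [emelileg]
  2 Geminate Reduction: no change — [emelileg]
  3 Pre-Liquid Lowering: no change — [emelileg]
  4 Initial Consonant Epenthesis: [emelileg] → [temelileg]
  5 Palatal Assibilation: no change — [temelileg]
/igitigib/:
  1 Intervocalic Lenition: [igitigib] → [ihitihib]
  2 Geminate Reduction: no change — [ihitihib]
  3 Pre-Liquid Lowering: no change — [ihitihib]
  4 Initial Consonant Epenthesis: [ihitihib] → [tihitihib]
  5 Palatal Assibilation: [tihitihib] → [sihisihib]

[temelileg], [sihisihib]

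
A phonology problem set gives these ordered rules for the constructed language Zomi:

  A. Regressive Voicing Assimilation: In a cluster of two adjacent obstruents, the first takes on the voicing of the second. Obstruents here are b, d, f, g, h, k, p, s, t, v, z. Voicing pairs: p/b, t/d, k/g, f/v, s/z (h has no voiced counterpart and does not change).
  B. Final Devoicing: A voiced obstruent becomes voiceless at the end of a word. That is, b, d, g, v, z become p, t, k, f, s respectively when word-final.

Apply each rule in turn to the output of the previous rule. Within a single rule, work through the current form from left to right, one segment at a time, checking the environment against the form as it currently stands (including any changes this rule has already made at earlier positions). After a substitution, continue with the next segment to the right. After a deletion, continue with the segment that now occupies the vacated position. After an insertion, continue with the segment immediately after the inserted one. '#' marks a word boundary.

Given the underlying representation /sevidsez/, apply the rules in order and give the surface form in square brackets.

[sevitses]

A Regressive Voicing Assimilation: [sevidsez] → [sevitsez]
B Final Devoicing: [sevitsez] → [sevitses]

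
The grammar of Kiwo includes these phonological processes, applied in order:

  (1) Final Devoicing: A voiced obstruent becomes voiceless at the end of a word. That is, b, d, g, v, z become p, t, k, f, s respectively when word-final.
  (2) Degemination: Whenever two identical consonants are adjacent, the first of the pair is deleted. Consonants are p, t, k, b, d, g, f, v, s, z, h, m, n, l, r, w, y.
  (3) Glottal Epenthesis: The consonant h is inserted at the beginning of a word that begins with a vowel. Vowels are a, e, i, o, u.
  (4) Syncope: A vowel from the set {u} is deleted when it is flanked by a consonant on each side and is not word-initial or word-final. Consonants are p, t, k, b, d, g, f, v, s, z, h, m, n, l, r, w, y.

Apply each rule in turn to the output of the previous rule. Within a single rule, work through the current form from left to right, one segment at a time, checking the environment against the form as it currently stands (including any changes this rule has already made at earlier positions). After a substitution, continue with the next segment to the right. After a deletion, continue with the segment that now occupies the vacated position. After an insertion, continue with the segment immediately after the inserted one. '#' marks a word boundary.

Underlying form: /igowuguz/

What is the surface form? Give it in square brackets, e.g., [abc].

(1) Final Devoicing: [igowuguz] → [igowugus]
(2) Degemination: no change — [igowugus]
(3) Glottal Epenthesis: [igowugus] → [higowugus]
(4) Syncope: [higowugus] → [higowgs]

[higowgs]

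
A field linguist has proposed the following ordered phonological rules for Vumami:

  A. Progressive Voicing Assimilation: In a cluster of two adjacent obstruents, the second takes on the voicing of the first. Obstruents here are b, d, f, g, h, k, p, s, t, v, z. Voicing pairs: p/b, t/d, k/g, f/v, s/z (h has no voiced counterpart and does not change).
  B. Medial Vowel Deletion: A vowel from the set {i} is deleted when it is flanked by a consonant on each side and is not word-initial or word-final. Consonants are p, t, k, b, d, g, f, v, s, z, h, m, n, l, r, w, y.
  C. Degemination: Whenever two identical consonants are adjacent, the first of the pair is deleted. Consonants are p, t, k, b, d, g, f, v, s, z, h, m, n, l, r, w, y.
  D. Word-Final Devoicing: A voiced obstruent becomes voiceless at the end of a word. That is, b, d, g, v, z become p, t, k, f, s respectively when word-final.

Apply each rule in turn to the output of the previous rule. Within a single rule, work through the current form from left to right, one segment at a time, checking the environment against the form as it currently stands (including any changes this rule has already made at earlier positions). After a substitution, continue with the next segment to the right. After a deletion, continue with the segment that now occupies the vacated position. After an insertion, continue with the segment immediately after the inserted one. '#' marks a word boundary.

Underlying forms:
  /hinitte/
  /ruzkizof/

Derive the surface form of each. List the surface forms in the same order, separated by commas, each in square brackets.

/hinitte/:
  A Progressive Voicing Assimilation: no change — [hinitte]
  B Medial Vowel Deletion: [hinitte] → [hntte]
  C Degemination: [hntte] → [hnte]
  D Word-Final Devoicing: no change — [hnte]
/ruzkizof/:
  A Progressive Voicing Assimilation: [ruzkizof] → [ruzgizof]
  B Medial Vowel Deletion: [ruzgizof] → [ruzgzof]
  C Degemination: no change — [ruzgzof]
  D Word-Final Devoicing: no change — [ruzgzof]

[hnte], [ruzgzof]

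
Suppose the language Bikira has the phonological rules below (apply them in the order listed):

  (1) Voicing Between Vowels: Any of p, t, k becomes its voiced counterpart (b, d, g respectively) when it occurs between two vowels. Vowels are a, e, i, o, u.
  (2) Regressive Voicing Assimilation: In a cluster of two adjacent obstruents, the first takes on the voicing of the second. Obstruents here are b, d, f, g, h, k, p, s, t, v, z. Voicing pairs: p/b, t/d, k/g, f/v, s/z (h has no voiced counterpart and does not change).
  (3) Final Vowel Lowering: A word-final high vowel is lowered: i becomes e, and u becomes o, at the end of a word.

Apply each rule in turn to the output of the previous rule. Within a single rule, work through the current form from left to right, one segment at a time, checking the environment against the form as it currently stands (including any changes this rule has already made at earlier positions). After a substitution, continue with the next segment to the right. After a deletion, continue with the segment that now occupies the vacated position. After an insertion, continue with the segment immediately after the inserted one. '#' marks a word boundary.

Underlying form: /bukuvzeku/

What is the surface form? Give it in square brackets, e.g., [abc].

[buguvzego]

(1) Voicing Between Vowels: [bukuvzeku] → [buguvzegu]
(2) Regressive Voicing Assimilation: no change — [buguvzegu]
(3) Final Vowel Lowering: [buguvzegu] → [buguvzego]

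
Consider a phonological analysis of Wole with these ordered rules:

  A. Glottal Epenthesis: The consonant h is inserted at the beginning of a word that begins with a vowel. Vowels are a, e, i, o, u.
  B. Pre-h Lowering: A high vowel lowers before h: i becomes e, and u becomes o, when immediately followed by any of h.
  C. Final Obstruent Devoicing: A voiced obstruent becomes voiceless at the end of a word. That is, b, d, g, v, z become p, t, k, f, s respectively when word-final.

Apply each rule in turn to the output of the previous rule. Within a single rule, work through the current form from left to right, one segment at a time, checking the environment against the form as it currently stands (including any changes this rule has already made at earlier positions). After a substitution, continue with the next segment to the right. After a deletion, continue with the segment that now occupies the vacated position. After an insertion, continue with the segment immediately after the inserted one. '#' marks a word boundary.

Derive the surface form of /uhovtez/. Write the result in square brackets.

A Glottal Epenthesis: [uhovtez] → [huhovtez]
B Pre-h Lowering: [huhovtez] → [hohovtez]
C Final Obstruent Devoicing: [hohovtez] → [hohovtes]

[hohovtes]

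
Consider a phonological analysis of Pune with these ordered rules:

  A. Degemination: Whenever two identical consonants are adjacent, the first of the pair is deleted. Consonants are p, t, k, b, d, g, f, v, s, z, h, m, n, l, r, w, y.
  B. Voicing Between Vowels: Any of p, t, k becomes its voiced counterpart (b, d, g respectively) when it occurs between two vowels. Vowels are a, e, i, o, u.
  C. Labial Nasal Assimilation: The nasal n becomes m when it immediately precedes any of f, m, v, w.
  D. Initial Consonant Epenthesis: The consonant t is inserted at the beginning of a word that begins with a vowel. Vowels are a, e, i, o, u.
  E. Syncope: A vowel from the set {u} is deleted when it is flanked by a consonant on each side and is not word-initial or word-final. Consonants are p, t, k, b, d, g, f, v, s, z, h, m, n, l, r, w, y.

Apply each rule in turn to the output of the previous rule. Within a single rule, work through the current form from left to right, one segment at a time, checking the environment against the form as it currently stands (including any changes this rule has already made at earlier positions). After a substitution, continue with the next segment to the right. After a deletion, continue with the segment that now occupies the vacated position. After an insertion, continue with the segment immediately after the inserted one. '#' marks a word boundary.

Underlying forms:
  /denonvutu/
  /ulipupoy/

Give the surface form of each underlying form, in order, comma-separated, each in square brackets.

/denonvutu/:
  A Degemination: no change — [denonvutu]
  B Voicing Between Vowels: [denonvutu] → [denonvudu]
  C Labial Nasal Assimilation: [denonvudu] → [denomvudu]
  D Initial Consonant Epenthesis: no change — [denomvudu]
  E Syncope: [denomvudu] → [denomvdu]
/ulipupoy/:
  A Degemination: no change — [ulipupoy]
  B Voicing Between Vowels: [ulipupoy] → [ulibuboy]
  C Labial Nasal Assimilation: no change — [ulibuboy]
  D Initial Consonant Epenthesis: [ulibuboy] → [tulibuboy]
  E Syncope: [tulibuboy] → [tlibboy]

[denomvdu], [tlibboy]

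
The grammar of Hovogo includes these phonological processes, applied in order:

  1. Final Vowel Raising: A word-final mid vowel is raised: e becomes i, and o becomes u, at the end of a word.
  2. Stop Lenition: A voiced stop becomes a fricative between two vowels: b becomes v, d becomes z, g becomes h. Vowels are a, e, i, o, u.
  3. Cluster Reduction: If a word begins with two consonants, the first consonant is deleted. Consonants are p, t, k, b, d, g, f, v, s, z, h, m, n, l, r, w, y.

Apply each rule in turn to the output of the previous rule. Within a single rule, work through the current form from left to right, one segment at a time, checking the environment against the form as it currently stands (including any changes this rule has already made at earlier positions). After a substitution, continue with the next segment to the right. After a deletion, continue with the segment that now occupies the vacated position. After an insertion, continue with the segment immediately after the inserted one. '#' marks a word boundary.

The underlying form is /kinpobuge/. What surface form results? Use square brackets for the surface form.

1 Final Vowel Raising: [kinpobuge] → [kinpobugi]
2 Stop Lenition: [kinpobugi] → [kinpovuhi]
3 Cluster Reduction: no change — [kinpovuhi]

[kinpovuhi]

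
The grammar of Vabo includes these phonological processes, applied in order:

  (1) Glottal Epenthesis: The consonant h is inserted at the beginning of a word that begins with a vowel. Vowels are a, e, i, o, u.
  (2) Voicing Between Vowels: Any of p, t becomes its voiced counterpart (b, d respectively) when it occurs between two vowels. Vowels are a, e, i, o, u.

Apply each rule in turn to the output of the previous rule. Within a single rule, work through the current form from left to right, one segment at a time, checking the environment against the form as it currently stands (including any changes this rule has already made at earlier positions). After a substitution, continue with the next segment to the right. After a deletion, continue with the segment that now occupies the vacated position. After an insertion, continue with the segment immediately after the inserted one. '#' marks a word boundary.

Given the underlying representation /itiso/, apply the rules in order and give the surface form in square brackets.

(1) Glottal Epenthesis: [itiso] → [hitiso]
(2) Voicing Between Vowels: [hitiso] → [hidiso]

[hidiso]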